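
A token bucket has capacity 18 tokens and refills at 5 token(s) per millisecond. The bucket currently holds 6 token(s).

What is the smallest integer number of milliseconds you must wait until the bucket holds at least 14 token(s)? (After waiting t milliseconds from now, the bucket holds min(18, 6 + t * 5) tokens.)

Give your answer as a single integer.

Need 6 + t * 5 >= 14, so t >= 8/5.
Smallest integer t = ceil(8/5) = 2.

Answer: 2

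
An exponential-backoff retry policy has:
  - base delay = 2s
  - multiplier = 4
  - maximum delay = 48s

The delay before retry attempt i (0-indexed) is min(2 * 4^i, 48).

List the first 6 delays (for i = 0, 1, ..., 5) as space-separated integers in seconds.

Computing each delay:
  i=0: min(2*4^0, 48) = 2
  i=1: min(2*4^1, 48) = 8
  i=2: min(2*4^2, 48) = 32
  i=3: min(2*4^3, 48) = 48
  i=4: min(2*4^4, 48) = 48
  i=5: min(2*4^5, 48) = 48

Answer: 2 8 32 48 48 48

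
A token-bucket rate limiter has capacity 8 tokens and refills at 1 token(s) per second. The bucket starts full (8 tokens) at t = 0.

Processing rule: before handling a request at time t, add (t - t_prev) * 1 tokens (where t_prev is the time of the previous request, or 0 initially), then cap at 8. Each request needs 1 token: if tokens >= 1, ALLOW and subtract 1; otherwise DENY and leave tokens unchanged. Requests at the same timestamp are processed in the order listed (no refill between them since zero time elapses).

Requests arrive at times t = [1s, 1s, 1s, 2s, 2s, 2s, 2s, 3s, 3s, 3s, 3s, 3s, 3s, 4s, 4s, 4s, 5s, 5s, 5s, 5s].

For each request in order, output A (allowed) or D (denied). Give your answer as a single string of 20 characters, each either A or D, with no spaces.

Simulating step by step:
  req#1 t=1s: ALLOW
  req#2 t=1s: ALLOW
  req#3 t=1s: ALLOW
  req#4 t=2s: ALLOW
  req#5 t=2s: ALLOW
  req#6 t=2s: ALLOW
  req#7 t=2s: ALLOW
  req#8 t=3s: ALLOW
  req#9 t=3s: ALLOW
  req#10 t=3s: ALLOW
  req#11 t=3s: DENY
  req#12 t=3s: DENY
  req#13 t=3s: DENY
  req#14 t=4s: ALLOW
  req#15 t=4s: DENY
  req#16 t=4s: DENY
  req#17 t=5s: ALLOW
  req#18 t=5s: DENY
  req#19 t=5s: DENY
  req#20 t=5s: DENY

Answer: AAAAAAAAAADDDADDADDD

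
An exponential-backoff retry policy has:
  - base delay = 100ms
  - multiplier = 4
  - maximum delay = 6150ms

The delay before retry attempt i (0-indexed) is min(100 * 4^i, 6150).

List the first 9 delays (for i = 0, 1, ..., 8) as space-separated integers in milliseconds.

Answer: 100 400 1600 6150 6150 6150 6150 6150 6150

Derivation:
Computing each delay:
  i=0: min(100*4^0, 6150) = 100
  i=1: min(100*4^1, 6150) = 400
  i=2: min(100*4^2, 6150) = 1600
  i=3: min(100*4^3, 6150) = 6150
  i=4: min(100*4^4, 6150) = 6150
  i=5: min(100*4^5, 6150) = 6150
  i=6: min(100*4^6, 6150) = 6150
  i=7: min(100*4^7, 6150) = 6150
  i=8: min(100*4^8, 6150) = 6150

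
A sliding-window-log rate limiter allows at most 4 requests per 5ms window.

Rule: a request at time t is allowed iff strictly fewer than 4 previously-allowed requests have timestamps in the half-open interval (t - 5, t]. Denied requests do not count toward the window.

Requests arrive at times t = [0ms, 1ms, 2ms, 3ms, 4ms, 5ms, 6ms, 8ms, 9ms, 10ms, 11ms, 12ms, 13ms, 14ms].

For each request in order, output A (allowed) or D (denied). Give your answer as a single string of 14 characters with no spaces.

Tracking allowed requests in the window:
  req#1 t=0ms: ALLOW
  req#2 t=1ms: ALLOW
  req#3 t=2ms: ALLOW
  req#4 t=3ms: ALLOW
  req#5 t=4ms: DENY
  req#6 t=5ms: ALLOW
  req#7 t=6ms: ALLOW
  req#8 t=8ms: ALLOW
  req#9 t=9ms: ALLOW
  req#10 t=10ms: ALLOW
  req#11 t=11ms: ALLOW
  req#12 t=12ms: DENY
  req#13 t=13ms: ALLOW
  req#14 t=14ms: ALLOW

Answer: AAAADAAAAAADAA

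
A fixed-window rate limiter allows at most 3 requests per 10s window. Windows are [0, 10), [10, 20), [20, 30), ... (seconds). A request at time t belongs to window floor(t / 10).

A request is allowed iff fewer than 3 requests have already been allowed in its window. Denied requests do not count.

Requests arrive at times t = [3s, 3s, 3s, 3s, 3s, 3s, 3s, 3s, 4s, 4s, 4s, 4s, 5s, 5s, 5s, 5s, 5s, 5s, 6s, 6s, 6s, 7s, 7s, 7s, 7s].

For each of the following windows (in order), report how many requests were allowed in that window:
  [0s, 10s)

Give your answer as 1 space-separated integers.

Answer: 3

Derivation:
Processing requests:
  req#1 t=3s (window 0): ALLOW
  req#2 t=3s (window 0): ALLOW
  req#3 t=3s (window 0): ALLOW
  req#4 t=3s (window 0): DENY
  req#5 t=3s (window 0): DENY
  req#6 t=3s (window 0): DENY
  req#7 t=3s (window 0): DENY
  req#8 t=3s (window 0): DENY
  req#9 t=4s (window 0): DENY
  req#10 t=4s (window 0): DENY
  req#11 t=4s (window 0): DENY
  req#12 t=4s (window 0): DENY
  req#13 t=5s (window 0): DENY
  req#14 t=5s (window 0): DENY
  req#15 t=5s (window 0): DENY
  req#16 t=5s (window 0): DENY
  req#17 t=5s (window 0): DENY
  req#18 t=5s (window 0): DENY
  req#19 t=6s (window 0): DENY
  req#20 t=6s (window 0): DENY
  req#21 t=6s (window 0): DENY
  req#22 t=7s (window 0): DENY
  req#23 t=7s (window 0): DENY
  req#24 t=7s (window 0): DENY
  req#25 t=7s (window 0): DENY

Allowed counts by window: 3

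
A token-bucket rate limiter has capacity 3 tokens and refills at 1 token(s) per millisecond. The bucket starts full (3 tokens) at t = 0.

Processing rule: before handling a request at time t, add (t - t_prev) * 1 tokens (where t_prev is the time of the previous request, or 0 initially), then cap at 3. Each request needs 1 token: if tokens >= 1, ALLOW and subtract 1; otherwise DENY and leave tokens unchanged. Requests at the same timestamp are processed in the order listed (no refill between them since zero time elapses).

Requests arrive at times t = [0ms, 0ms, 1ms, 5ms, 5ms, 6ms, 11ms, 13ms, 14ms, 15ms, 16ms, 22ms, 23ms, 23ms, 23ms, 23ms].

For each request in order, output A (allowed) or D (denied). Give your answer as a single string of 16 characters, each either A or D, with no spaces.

Simulating step by step:
  req#1 t=0ms: ALLOW
  req#2 t=0ms: ALLOW
  req#3 t=1ms: ALLOW
  req#4 t=5ms: ALLOW
  req#5 t=5ms: ALLOW
  req#6 t=6ms: ALLOW
  req#7 t=11ms: ALLOW
  req#8 t=13ms: ALLOW
  req#9 t=14ms: ALLOW
  req#10 t=15ms: ALLOW
  req#11 t=16ms: ALLOW
  req#12 t=22ms: ALLOW
  req#13 t=23ms: ALLOW
  req#14 t=23ms: ALLOW
  req#15 t=23ms: ALLOW
  req#16 t=23ms: DENY

Answer: AAAAAAAAAAAAAAAD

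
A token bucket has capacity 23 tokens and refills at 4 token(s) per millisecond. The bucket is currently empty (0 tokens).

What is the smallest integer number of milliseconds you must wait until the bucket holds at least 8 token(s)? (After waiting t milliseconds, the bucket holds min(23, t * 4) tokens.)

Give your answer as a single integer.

Answer: 2

Derivation:
Need t * 4 >= 8, so t >= 8/4.
Smallest integer t = ceil(8/4) = 2.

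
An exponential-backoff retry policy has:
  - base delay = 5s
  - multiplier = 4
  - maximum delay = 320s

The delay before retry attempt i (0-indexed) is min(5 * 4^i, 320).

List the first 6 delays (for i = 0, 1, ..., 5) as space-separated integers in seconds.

Computing each delay:
  i=0: min(5*4^0, 320) = 5
  i=1: min(5*4^1, 320) = 20
  i=2: min(5*4^2, 320) = 80
  i=3: min(5*4^3, 320) = 320
  i=4: min(5*4^4, 320) = 320
  i=5: min(5*4^5, 320) = 320

Answer: 5 20 80 320 320 320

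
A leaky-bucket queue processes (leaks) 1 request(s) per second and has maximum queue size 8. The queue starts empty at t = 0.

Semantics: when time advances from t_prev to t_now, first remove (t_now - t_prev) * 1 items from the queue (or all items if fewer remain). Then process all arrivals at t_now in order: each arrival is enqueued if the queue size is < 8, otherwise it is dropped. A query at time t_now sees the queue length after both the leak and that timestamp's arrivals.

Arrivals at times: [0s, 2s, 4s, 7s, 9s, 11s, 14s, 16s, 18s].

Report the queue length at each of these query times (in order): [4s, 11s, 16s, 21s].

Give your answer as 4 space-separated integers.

Answer: 1 1 1 0

Derivation:
Queue lengths at query times:
  query t=4s: backlog = 1
  query t=11s: backlog = 1
  query t=16s: backlog = 1
  query t=21s: backlog = 0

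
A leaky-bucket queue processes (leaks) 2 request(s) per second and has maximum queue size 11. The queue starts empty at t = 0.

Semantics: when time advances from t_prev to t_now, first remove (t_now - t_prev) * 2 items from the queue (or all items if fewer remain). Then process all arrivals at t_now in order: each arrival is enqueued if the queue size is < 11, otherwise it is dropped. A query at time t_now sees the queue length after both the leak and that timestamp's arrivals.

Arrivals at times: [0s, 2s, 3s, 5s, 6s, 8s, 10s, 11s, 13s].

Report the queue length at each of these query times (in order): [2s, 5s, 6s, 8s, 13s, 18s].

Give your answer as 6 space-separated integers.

Answer: 1 1 1 1 1 0

Derivation:
Queue lengths at query times:
  query t=2s: backlog = 1
  query t=5s: backlog = 1
  query t=6s: backlog = 1
  query t=8s: backlog = 1
  query t=13s: backlog = 1
  query t=18s: backlog = 0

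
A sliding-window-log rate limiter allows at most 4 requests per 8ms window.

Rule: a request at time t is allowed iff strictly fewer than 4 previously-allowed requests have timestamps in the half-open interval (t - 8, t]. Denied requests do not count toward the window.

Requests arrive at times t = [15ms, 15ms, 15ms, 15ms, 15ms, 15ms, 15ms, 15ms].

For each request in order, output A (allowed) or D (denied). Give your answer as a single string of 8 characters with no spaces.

Tracking allowed requests in the window:
  req#1 t=15ms: ALLOW
  req#2 t=15ms: ALLOW
  req#3 t=15ms: ALLOW
  req#4 t=15ms: ALLOW
  req#5 t=15ms: DENY
  req#6 t=15ms: DENY
  req#7 t=15ms: DENY
  req#8 t=15ms: DENY

Answer: AAAADDDD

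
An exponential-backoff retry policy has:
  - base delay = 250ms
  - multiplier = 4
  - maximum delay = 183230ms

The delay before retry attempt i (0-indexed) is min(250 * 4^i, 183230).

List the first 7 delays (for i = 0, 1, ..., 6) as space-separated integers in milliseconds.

Answer: 250 1000 4000 16000 64000 183230 183230

Derivation:
Computing each delay:
  i=0: min(250*4^0, 183230) = 250
  i=1: min(250*4^1, 183230) = 1000
  i=2: min(250*4^2, 183230) = 4000
  i=3: min(250*4^3, 183230) = 16000
  i=4: min(250*4^4, 183230) = 64000
  i=5: min(250*4^5, 183230) = 183230
  i=6: min(250*4^6, 183230) = 183230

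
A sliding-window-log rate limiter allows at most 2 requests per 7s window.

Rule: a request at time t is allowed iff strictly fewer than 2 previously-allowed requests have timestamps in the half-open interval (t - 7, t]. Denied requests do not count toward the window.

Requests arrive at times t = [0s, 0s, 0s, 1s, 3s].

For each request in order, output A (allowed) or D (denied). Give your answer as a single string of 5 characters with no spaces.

Tracking allowed requests in the window:
  req#1 t=0s: ALLOW
  req#2 t=0s: ALLOW
  req#3 t=0s: DENY
  req#4 t=1s: DENY
  req#5 t=3s: DENY

Answer: AADDD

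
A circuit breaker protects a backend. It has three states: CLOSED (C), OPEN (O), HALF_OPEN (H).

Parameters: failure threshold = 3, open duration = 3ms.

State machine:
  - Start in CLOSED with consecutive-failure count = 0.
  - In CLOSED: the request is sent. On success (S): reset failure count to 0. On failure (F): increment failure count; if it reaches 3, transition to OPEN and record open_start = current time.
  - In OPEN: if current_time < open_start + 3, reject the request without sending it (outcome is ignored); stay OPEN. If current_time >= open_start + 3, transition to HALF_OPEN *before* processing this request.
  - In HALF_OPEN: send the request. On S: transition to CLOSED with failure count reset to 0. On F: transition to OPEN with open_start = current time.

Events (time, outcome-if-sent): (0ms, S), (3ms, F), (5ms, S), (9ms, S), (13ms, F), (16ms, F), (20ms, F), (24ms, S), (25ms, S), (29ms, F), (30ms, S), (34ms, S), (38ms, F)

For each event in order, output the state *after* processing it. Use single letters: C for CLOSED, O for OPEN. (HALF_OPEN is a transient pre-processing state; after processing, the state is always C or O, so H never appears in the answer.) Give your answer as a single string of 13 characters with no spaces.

State after each event:
  event#1 t=0ms outcome=S: state=CLOSED
  event#2 t=3ms outcome=F: state=CLOSED
  event#3 t=5ms outcome=S: state=CLOSED
  event#4 t=9ms outcome=S: state=CLOSED
  event#5 t=13ms outcome=F: state=CLOSED
  event#6 t=16ms outcome=F: state=CLOSED
  event#7 t=20ms outcome=F: state=OPEN
  event#8 t=24ms outcome=S: state=CLOSED
  event#9 t=25ms outcome=S: state=CLOSED
  event#10 t=29ms outcome=F: state=CLOSED
  event#11 t=30ms outcome=S: state=CLOSED
  event#12 t=34ms outcome=S: state=CLOSED
  event#13 t=38ms outcome=F: state=CLOSED

Answer: CCCCCCOCCCCCC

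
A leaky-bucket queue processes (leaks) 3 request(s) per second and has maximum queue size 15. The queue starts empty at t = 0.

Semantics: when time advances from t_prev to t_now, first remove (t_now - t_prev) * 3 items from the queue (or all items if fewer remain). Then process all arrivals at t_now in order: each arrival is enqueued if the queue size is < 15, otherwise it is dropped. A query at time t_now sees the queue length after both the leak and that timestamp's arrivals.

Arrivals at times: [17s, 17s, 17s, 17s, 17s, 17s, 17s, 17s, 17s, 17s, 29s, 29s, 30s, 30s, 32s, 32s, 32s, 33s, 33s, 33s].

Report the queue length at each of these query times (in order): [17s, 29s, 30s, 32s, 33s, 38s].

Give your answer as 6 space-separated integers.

Answer: 10 2 2 3 3 0

Derivation:
Queue lengths at query times:
  query t=17s: backlog = 10
  query t=29s: backlog = 2
  query t=30s: backlog = 2
  query t=32s: backlog = 3
  query t=33s: backlog = 3
  query t=38s: backlog = 0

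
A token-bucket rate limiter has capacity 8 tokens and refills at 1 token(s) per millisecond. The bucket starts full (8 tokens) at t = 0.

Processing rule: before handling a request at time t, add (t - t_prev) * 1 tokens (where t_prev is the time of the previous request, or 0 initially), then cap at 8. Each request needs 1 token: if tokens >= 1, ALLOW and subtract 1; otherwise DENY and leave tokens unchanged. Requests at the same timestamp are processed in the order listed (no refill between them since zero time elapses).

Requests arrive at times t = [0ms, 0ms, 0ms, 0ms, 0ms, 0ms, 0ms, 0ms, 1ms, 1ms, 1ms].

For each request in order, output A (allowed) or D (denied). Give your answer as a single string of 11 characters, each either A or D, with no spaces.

Answer: AAAAAAAAADD

Derivation:
Simulating step by step:
  req#1 t=0ms: ALLOW
  req#2 t=0ms: ALLOW
  req#3 t=0ms: ALLOW
  req#4 t=0ms: ALLOW
  req#5 t=0ms: ALLOW
  req#6 t=0ms: ALLOW
  req#7 t=0ms: ALLOW
  req#8 t=0ms: ALLOW
  req#9 t=1ms: ALLOW
  req#10 t=1ms: DENY
  req#11 t=1ms: DENY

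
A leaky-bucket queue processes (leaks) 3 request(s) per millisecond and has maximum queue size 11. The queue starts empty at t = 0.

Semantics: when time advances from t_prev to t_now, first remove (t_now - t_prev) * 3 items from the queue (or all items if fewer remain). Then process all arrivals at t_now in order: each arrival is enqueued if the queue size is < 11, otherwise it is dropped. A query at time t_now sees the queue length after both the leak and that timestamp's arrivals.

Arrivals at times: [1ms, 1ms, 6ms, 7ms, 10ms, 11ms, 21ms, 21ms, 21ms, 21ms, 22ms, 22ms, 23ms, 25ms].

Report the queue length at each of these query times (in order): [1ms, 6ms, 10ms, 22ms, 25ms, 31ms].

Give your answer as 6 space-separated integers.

Queue lengths at query times:
  query t=1ms: backlog = 2
  query t=6ms: backlog = 1
  query t=10ms: backlog = 1
  query t=22ms: backlog = 3
  query t=25ms: backlog = 1
  query t=31ms: backlog = 0

Answer: 2 1 1 3 1 0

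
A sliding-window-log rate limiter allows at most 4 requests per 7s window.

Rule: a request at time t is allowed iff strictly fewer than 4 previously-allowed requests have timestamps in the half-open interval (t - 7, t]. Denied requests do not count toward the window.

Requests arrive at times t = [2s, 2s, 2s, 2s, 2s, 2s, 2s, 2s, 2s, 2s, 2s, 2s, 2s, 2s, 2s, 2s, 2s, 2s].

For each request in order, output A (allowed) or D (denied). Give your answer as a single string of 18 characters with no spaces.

Tracking allowed requests in the window:
  req#1 t=2s: ALLOW
  req#2 t=2s: ALLOW
  req#3 t=2s: ALLOW
  req#4 t=2s: ALLOW
  req#5 t=2s: DENY
  req#6 t=2s: DENY
  req#7 t=2s: DENY
  req#8 t=2s: DENY
  req#9 t=2s: DENY
  req#10 t=2s: DENY
  req#11 t=2s: DENY
  req#12 t=2s: DENY
  req#13 t=2s: DENY
  req#14 t=2s: DENY
  req#15 t=2s: DENY
  req#16 t=2s: DENY
  req#17 t=2s: DENY
  req#18 t=2s: DENY

Answer: AAAADDDDDDDDDDDDDD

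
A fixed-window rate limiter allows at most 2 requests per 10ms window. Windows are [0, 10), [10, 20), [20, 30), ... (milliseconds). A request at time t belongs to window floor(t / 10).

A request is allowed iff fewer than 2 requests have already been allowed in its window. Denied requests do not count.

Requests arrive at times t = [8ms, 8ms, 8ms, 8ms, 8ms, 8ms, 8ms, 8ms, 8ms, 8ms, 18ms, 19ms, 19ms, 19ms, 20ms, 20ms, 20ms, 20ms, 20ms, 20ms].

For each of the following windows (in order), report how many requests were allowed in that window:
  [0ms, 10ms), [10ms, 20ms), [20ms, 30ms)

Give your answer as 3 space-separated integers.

Processing requests:
  req#1 t=8ms (window 0): ALLOW
  req#2 t=8ms (window 0): ALLOW
  req#3 t=8ms (window 0): DENY
  req#4 t=8ms (window 0): DENY
  req#5 t=8ms (window 0): DENY
  req#6 t=8ms (window 0): DENY
  req#7 t=8ms (window 0): DENY
  req#8 t=8ms (window 0): DENY
  req#9 t=8ms (window 0): DENY
  req#10 t=8ms (window 0): DENY
  req#11 t=18ms (window 1): ALLOW
  req#12 t=19ms (window 1): ALLOW
  req#13 t=19ms (window 1): DENY
  req#14 t=19ms (window 1): DENY
  req#15 t=20ms (window 2): ALLOW
  req#16 t=20ms (window 2): ALLOW
  req#17 t=20ms (window 2): DENY
  req#18 t=20ms (window 2): DENY
  req#19 t=20ms (window 2): DENY
  req#20 t=20ms (window 2): DENY

Allowed counts by window: 2 2 2

Answer: 2 2 2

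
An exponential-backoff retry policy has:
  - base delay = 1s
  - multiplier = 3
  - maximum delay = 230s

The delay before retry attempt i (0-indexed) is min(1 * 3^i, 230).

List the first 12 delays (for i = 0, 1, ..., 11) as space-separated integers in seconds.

Answer: 1 3 9 27 81 230 230 230 230 230 230 230

Derivation:
Computing each delay:
  i=0: min(1*3^0, 230) = 1
  i=1: min(1*3^1, 230) = 3
  i=2: min(1*3^2, 230) = 9
  i=3: min(1*3^3, 230) = 27
  i=4: min(1*3^4, 230) = 81
  i=5: min(1*3^5, 230) = 230
  i=6: min(1*3^6, 230) = 230
  i=7: min(1*3^7, 230) = 230
  i=8: min(1*3^8, 230) = 230
  i=9: min(1*3^9, 230) = 230
  i=10: min(1*3^10, 230) = 230
  i=11: min(1*3^11, 230) = 230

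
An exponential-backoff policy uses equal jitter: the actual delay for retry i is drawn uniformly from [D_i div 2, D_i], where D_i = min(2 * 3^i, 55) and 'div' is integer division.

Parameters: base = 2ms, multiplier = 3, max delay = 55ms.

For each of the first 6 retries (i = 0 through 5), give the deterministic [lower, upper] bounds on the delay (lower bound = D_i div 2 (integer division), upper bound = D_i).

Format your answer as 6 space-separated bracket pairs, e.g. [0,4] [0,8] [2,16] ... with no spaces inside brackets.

Computing bounds per retry:
  i=0: D_i=min(2*3^0,55)=2, bounds=[1,2]
  i=1: D_i=min(2*3^1,55)=6, bounds=[3,6]
  i=2: D_i=min(2*3^2,55)=18, bounds=[9,18]
  i=3: D_i=min(2*3^3,55)=54, bounds=[27,54]
  i=4: D_i=min(2*3^4,55)=55, bounds=[27,55]
  i=5: D_i=min(2*3^5,55)=55, bounds=[27,55]

Answer: [1,2] [3,6] [9,18] [27,54] [27,55] [27,55]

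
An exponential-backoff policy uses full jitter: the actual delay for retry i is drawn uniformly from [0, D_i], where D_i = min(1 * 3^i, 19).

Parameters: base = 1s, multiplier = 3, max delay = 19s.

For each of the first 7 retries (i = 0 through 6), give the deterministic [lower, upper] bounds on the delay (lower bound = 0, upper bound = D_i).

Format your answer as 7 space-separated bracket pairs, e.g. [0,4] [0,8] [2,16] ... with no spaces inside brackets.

Answer: [0,1] [0,3] [0,9] [0,19] [0,19] [0,19] [0,19]

Derivation:
Computing bounds per retry:
  i=0: D_i=min(1*3^0,19)=1, bounds=[0,1]
  i=1: D_i=min(1*3^1,19)=3, bounds=[0,3]
  i=2: D_i=min(1*3^2,19)=9, bounds=[0,9]
  i=3: D_i=min(1*3^3,19)=19, bounds=[0,19]
  i=4: D_i=min(1*3^4,19)=19, bounds=[0,19]
  i=5: D_i=min(1*3^5,19)=19, bounds=[0,19]
  i=6: D_i=min(1*3^6,19)=19, bounds=[0,19]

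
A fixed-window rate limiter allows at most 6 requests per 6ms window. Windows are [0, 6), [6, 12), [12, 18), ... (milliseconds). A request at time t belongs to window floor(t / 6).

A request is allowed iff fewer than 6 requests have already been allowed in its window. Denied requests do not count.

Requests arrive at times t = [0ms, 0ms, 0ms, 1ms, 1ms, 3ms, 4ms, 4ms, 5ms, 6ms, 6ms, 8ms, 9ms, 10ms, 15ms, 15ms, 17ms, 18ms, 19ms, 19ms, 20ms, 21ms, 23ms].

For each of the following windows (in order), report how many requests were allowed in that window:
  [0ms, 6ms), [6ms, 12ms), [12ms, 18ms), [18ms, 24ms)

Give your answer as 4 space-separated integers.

Processing requests:
  req#1 t=0ms (window 0): ALLOW
  req#2 t=0ms (window 0): ALLOW
  req#3 t=0ms (window 0): ALLOW
  req#4 t=1ms (window 0): ALLOW
  req#5 t=1ms (window 0): ALLOW
  req#6 t=3ms (window 0): ALLOW
  req#7 t=4ms (window 0): DENY
  req#8 t=4ms (window 0): DENY
  req#9 t=5ms (window 0): DENY
  req#10 t=6ms (window 1): ALLOW
  req#11 t=6ms (window 1): ALLOW
  req#12 t=8ms (window 1): ALLOW
  req#13 t=9ms (window 1): ALLOW
  req#14 t=10ms (window 1): ALLOW
  req#15 t=15ms (window 2): ALLOW
  req#16 t=15ms (window 2): ALLOW
  req#17 t=17ms (window 2): ALLOW
  req#18 t=18ms (window 3): ALLOW
  req#19 t=19ms (window 3): ALLOW
  req#20 t=19ms (window 3): ALLOW
  req#21 t=20ms (window 3): ALLOW
  req#22 t=21ms (window 3): ALLOW
  req#23 t=23ms (window 3): ALLOW

Allowed counts by window: 6 5 3 6

Answer: 6 5 3 6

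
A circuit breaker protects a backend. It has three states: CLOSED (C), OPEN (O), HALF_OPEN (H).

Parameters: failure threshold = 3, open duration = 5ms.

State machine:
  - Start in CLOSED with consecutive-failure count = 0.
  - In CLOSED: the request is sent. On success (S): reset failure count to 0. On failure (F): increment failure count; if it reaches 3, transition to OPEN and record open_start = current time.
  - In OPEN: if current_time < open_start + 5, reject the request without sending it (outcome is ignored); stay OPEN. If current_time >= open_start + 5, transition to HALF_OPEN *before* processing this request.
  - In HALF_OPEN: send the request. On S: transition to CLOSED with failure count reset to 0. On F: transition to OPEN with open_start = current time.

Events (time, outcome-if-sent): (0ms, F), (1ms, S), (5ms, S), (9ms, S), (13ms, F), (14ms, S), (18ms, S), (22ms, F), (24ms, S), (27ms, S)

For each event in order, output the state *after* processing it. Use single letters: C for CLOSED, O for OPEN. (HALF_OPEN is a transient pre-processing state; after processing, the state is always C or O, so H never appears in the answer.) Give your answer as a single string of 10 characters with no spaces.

State after each event:
  event#1 t=0ms outcome=F: state=CLOSED
  event#2 t=1ms outcome=S: state=CLOSED
  event#3 t=5ms outcome=S: state=CLOSED
  event#4 t=9ms outcome=S: state=CLOSED
  event#5 t=13ms outcome=F: state=CLOSED
  event#6 t=14ms outcome=S: state=CLOSED
  event#7 t=18ms outcome=S: state=CLOSED
  event#8 t=22ms outcome=F: state=CLOSED
  event#9 t=24ms outcome=S: state=CLOSED
  event#10 t=27ms outcome=S: state=CLOSED

Answer: CCCCCCCCCC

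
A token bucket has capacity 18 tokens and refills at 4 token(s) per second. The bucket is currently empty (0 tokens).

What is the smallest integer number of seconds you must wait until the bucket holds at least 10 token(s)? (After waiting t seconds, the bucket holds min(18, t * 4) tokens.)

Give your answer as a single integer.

Need t * 4 >= 10, so t >= 10/4.
Smallest integer t = ceil(10/4) = 3.

Answer: 3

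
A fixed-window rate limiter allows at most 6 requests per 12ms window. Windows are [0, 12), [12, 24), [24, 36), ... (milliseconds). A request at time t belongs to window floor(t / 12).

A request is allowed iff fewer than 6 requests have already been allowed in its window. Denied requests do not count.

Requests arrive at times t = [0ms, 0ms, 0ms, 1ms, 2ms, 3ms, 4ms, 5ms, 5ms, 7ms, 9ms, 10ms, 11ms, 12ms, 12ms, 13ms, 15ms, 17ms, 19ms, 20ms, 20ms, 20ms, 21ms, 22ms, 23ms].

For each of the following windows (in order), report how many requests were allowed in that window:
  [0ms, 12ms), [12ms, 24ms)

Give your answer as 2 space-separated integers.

Answer: 6 6

Derivation:
Processing requests:
  req#1 t=0ms (window 0): ALLOW
  req#2 t=0ms (window 0): ALLOW
  req#3 t=0ms (window 0): ALLOW
  req#4 t=1ms (window 0): ALLOW
  req#5 t=2ms (window 0): ALLOW
  req#6 t=3ms (window 0): ALLOW
  req#7 t=4ms (window 0): DENY
  req#8 t=5ms (window 0): DENY
  req#9 t=5ms (window 0): DENY
  req#10 t=7ms (window 0): DENY
  req#11 t=9ms (window 0): DENY
  req#12 t=10ms (window 0): DENY
  req#13 t=11ms (window 0): DENY
  req#14 t=12ms (window 1): ALLOW
  req#15 t=12ms (window 1): ALLOW
  req#16 t=13ms (window 1): ALLOW
  req#17 t=15ms (window 1): ALLOW
  req#18 t=17ms (window 1): ALLOW
  req#19 t=19ms (window 1): ALLOW
  req#20 t=20ms (window 1): DENY
  req#21 t=20ms (window 1): DENY
  req#22 t=20ms (window 1): DENY
  req#23 t=21ms (window 1): DENY
  req#24 t=22ms (window 1): DENY
  req#25 t=23ms (window 1): DENY

Allowed counts by window: 6 6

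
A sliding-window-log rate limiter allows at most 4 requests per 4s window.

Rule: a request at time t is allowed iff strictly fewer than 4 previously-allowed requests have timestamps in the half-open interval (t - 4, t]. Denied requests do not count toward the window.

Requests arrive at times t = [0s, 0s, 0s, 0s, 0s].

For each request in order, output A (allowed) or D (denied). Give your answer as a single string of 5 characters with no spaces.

Answer: AAAAD

Derivation:
Tracking allowed requests in the window:
  req#1 t=0s: ALLOW
  req#2 t=0s: ALLOW
  req#3 t=0s: ALLOW
  req#4 t=0s: ALLOW
  req#5 t=0s: DENY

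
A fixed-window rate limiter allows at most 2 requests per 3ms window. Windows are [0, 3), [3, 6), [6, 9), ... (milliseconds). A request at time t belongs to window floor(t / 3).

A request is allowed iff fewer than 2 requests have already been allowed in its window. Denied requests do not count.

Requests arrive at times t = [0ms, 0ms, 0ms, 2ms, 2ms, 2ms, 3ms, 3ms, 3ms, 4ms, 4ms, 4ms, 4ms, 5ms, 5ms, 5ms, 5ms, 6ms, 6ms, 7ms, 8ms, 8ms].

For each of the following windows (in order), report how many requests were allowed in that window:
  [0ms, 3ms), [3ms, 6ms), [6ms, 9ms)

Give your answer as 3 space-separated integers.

Answer: 2 2 2

Derivation:
Processing requests:
  req#1 t=0ms (window 0): ALLOW
  req#2 t=0ms (window 0): ALLOW
  req#3 t=0ms (window 0): DENY
  req#4 t=2ms (window 0): DENY
  req#5 t=2ms (window 0): DENY
  req#6 t=2ms (window 0): DENY
  req#7 t=3ms (window 1): ALLOW
  req#8 t=3ms (window 1): ALLOW
  req#9 t=3ms (window 1): DENY
  req#10 t=4ms (window 1): DENY
  req#11 t=4ms (window 1): DENY
  req#12 t=4ms (window 1): DENY
  req#13 t=4ms (window 1): DENY
  req#14 t=5ms (window 1): DENY
  req#15 t=5ms (window 1): DENY
  req#16 t=5ms (window 1): DENY
  req#17 t=5ms (window 1): DENY
  req#18 t=6ms (window 2): ALLOW
  req#19 t=6ms (window 2): ALLOW
  req#20 t=7ms (window 2): DENY
  req#21 t=8ms (window 2): DENY
  req#22 t=8ms (window 2): DENY

Allowed counts by window: 2 2 2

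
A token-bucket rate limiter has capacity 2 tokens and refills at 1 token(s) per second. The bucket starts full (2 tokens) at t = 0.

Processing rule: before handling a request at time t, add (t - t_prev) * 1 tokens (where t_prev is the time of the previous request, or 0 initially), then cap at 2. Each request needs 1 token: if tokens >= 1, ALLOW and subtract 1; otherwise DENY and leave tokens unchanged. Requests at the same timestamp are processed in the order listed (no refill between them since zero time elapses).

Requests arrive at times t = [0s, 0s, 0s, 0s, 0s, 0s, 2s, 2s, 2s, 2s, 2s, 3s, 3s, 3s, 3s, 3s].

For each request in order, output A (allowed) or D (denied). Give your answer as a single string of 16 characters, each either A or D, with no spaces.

Simulating step by step:
  req#1 t=0s: ALLOW
  req#2 t=0s: ALLOW
  req#3 t=0s: DENY
  req#4 t=0s: DENY
  req#5 t=0s: DENY
  req#6 t=0s: DENY
  req#7 t=2s: ALLOW
  req#8 t=2s: ALLOW
  req#9 t=2s: DENY
  req#10 t=2s: DENY
  req#11 t=2s: DENY
  req#12 t=3s: ALLOW
  req#13 t=3s: DENY
  req#14 t=3s: DENY
  req#15 t=3s: DENY
  req#16 t=3s: DENY

Answer: AADDDDAADDDADDDD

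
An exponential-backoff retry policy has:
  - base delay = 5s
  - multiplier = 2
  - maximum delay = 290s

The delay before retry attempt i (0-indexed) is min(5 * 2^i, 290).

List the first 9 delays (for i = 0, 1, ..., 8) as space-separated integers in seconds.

Answer: 5 10 20 40 80 160 290 290 290

Derivation:
Computing each delay:
  i=0: min(5*2^0, 290) = 5
  i=1: min(5*2^1, 290) = 10
  i=2: min(5*2^2, 290) = 20
  i=3: min(5*2^3, 290) = 40
  i=4: min(5*2^4, 290) = 80
  i=5: min(5*2^5, 290) = 160
  i=6: min(5*2^6, 290) = 290
  i=7: min(5*2^7, 290) = 290
  i=8: min(5*2^8, 290) = 290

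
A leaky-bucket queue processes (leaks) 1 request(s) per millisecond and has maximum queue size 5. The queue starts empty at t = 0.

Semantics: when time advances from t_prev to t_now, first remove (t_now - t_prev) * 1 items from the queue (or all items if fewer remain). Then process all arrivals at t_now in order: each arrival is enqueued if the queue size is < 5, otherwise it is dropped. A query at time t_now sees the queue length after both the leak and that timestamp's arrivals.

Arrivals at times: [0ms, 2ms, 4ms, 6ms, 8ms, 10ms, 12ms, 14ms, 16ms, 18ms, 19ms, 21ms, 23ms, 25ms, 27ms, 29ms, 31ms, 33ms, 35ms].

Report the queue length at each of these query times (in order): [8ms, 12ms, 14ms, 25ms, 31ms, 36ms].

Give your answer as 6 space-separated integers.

Queue lengths at query times:
  query t=8ms: backlog = 1
  query t=12ms: backlog = 1
  query t=14ms: backlog = 1
  query t=25ms: backlog = 1
  query t=31ms: backlog = 1
  query t=36ms: backlog = 0

Answer: 1 1 1 1 1 0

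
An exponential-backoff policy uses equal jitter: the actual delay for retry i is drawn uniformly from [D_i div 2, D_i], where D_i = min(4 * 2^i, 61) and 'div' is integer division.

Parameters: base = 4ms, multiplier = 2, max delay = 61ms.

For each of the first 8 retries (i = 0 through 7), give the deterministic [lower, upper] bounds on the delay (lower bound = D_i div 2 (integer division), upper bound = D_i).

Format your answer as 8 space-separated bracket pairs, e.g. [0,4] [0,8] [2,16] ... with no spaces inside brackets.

Answer: [2,4] [4,8] [8,16] [16,32] [30,61] [30,61] [30,61] [30,61]

Derivation:
Computing bounds per retry:
  i=0: D_i=min(4*2^0,61)=4, bounds=[2,4]
  i=1: D_i=min(4*2^1,61)=8, bounds=[4,8]
  i=2: D_i=min(4*2^2,61)=16, bounds=[8,16]
  i=3: D_i=min(4*2^3,61)=32, bounds=[16,32]
  i=4: D_i=min(4*2^4,61)=61, bounds=[30,61]
  i=5: D_i=min(4*2^5,61)=61, bounds=[30,61]
  i=6: D_i=min(4*2^6,61)=61, bounds=[30,61]
  i=7: D_i=min(4*2^7,61)=61, bounds=[30,61]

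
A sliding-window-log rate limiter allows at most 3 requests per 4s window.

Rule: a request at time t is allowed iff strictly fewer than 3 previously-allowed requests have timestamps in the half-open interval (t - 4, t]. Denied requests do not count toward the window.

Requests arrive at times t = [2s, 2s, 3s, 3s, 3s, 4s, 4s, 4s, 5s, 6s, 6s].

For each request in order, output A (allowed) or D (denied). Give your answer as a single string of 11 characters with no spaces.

Tracking allowed requests in the window:
  req#1 t=2s: ALLOW
  req#2 t=2s: ALLOW
  req#3 t=3s: ALLOW
  req#4 t=3s: DENY
  req#5 t=3s: DENY
  req#6 t=4s: DENY
  req#7 t=4s: DENY
  req#8 t=4s: DENY
  req#9 t=5s: DENY
  req#10 t=6s: ALLOW
  req#11 t=6s: ALLOW

Answer: AAADDDDDDAA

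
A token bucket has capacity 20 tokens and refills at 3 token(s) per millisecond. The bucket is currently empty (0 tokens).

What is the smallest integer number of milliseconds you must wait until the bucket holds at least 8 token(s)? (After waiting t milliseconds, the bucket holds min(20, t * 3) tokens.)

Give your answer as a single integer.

Answer: 3

Derivation:
Need t * 3 >= 8, so t >= 8/3.
Smallest integer t = ceil(8/3) = 3.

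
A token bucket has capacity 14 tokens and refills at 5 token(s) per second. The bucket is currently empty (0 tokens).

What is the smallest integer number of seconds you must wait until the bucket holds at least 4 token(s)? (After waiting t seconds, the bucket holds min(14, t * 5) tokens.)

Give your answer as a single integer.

Answer: 1

Derivation:
Need t * 5 >= 4, so t >= 4/5.
Smallest integer t = ceil(4/5) = 1.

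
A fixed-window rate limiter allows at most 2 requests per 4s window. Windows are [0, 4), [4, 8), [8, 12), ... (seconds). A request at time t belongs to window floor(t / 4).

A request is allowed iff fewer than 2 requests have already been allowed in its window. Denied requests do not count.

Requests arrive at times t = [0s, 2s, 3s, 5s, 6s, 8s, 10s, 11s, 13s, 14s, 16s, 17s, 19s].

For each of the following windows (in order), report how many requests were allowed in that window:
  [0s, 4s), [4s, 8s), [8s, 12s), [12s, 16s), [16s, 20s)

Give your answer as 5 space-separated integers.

Processing requests:
  req#1 t=0s (window 0): ALLOW
  req#2 t=2s (window 0): ALLOW
  req#3 t=3s (window 0): DENY
  req#4 t=5s (window 1): ALLOW
  req#5 t=6s (window 1): ALLOW
  req#6 t=8s (window 2): ALLOW
  req#7 t=10s (window 2): ALLOW
  req#8 t=11s (window 2): DENY
  req#9 t=13s (window 3): ALLOW
  req#10 t=14s (window 3): ALLOW
  req#11 t=16s (window 4): ALLOW
  req#12 t=17s (window 4): ALLOW
  req#13 t=19s (window 4): DENY

Allowed counts by window: 2 2 2 2 2

Answer: 2 2 2 2 2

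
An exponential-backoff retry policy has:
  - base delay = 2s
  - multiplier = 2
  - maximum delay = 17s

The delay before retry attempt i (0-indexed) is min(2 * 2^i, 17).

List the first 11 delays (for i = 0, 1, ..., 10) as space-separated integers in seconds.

Answer: 2 4 8 16 17 17 17 17 17 17 17

Derivation:
Computing each delay:
  i=0: min(2*2^0, 17) = 2
  i=1: min(2*2^1, 17) = 4
  i=2: min(2*2^2, 17) = 8
  i=3: min(2*2^3, 17) = 16
  i=4: min(2*2^4, 17) = 17
  i=5: min(2*2^5, 17) = 17
  i=6: min(2*2^6, 17) = 17
  i=7: min(2*2^7, 17) = 17
  i=8: min(2*2^8, 17) = 17
  i=9: min(2*2^9, 17) = 17
  i=10: min(2*2^10, 17) = 17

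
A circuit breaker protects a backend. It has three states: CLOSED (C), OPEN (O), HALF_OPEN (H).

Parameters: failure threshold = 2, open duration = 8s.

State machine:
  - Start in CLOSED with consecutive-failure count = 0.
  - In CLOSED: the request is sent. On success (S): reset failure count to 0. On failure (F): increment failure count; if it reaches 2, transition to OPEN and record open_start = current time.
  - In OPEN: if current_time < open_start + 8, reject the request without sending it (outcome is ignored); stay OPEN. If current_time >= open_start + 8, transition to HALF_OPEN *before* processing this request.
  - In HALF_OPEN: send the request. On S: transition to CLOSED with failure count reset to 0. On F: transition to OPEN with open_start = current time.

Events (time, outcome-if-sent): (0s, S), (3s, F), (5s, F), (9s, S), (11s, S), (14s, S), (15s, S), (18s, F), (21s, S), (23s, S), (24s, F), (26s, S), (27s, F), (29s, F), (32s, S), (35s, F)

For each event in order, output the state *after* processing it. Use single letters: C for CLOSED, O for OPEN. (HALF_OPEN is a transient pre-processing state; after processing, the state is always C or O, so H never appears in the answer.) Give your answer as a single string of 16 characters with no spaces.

State after each event:
  event#1 t=0s outcome=S: state=CLOSED
  event#2 t=3s outcome=F: state=CLOSED
  event#3 t=5s outcome=F: state=OPEN
  event#4 t=9s outcome=S: state=OPEN
  event#5 t=11s outcome=S: state=OPEN
  event#6 t=14s outcome=S: state=CLOSED
  event#7 t=15s outcome=S: state=CLOSED
  event#8 t=18s outcome=F: state=CLOSED
  event#9 t=21s outcome=S: state=CLOSED
  event#10 t=23s outcome=S: state=CLOSED
  event#11 t=24s outcome=F: state=CLOSED
  event#12 t=26s outcome=S: state=CLOSED
  event#13 t=27s outcome=F: state=CLOSED
  event#14 t=29s outcome=F: state=OPEN
  event#15 t=32s outcome=S: state=OPEN
  event#16 t=35s outcome=F: state=OPEN

Answer: CCOOOCCCCCCCCOOO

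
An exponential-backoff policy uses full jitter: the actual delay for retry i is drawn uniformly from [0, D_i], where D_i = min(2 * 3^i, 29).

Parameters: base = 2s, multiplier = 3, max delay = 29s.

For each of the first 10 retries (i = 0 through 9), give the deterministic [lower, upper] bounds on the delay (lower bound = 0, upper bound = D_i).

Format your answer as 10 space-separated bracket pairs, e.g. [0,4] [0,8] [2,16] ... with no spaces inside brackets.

Computing bounds per retry:
  i=0: D_i=min(2*3^0,29)=2, bounds=[0,2]
  i=1: D_i=min(2*3^1,29)=6, bounds=[0,6]
  i=2: D_i=min(2*3^2,29)=18, bounds=[0,18]
  i=3: D_i=min(2*3^3,29)=29, bounds=[0,29]
  i=4: D_i=min(2*3^4,29)=29, bounds=[0,29]
  i=5: D_i=min(2*3^5,29)=29, bounds=[0,29]
  i=6: D_i=min(2*3^6,29)=29, bounds=[0,29]
  i=7: D_i=min(2*3^7,29)=29, bounds=[0,29]
  i=8: D_i=min(2*3^8,29)=29, bounds=[0,29]
  i=9: D_i=min(2*3^9,29)=29, bounds=[0,29]

Answer: [0,2] [0,6] [0,18] [0,29] [0,29] [0,29] [0,29] [0,29] [0,29] [0,29]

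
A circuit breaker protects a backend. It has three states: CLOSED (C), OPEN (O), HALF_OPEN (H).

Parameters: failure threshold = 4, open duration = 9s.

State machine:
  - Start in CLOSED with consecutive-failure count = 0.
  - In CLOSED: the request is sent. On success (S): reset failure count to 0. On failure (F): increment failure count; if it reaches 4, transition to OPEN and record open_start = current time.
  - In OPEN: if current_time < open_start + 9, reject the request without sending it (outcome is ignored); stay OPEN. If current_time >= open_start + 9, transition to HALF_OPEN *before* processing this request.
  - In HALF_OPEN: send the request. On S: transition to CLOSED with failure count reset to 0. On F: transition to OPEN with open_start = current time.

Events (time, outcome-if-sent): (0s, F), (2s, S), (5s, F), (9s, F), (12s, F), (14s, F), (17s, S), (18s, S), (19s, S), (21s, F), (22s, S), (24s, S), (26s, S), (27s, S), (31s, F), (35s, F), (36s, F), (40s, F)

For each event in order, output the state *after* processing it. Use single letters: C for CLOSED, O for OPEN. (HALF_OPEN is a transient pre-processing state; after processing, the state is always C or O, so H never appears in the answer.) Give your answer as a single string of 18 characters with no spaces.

State after each event:
  event#1 t=0s outcome=F: state=CLOSED
  event#2 t=2s outcome=S: state=CLOSED
  event#3 t=5s outcome=F: state=CLOSED
  event#4 t=9s outcome=F: state=CLOSED
  event#5 t=12s outcome=F: state=CLOSED
  event#6 t=14s outcome=F: state=OPEN
  event#7 t=17s outcome=S: state=OPEN
  event#8 t=18s outcome=S: state=OPEN
  event#9 t=19s outcome=S: state=OPEN
  event#10 t=21s outcome=F: state=OPEN
  event#11 t=22s outcome=S: state=OPEN
  event#12 t=24s outcome=S: state=CLOSED
  event#13 t=26s outcome=S: state=CLOSED
  event#14 t=27s outcome=S: state=CLOSED
  event#15 t=31s outcome=F: state=CLOSED
  event#16 t=35s outcome=F: state=CLOSED
  event#17 t=36s outcome=F: state=CLOSED
  event#18 t=40s outcome=F: state=OPEN

Answer: CCCCCOOOOOOCCCCCCO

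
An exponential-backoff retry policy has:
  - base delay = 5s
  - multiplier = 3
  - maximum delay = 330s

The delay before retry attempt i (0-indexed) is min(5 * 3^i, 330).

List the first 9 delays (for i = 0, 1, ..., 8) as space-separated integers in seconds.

Computing each delay:
  i=0: min(5*3^0, 330) = 5
  i=1: min(5*3^1, 330) = 15
  i=2: min(5*3^2, 330) = 45
  i=3: min(5*3^3, 330) = 135
  i=4: min(5*3^4, 330) = 330
  i=5: min(5*3^5, 330) = 330
  i=6: min(5*3^6, 330) = 330
  i=7: min(5*3^7, 330) = 330
  i=8: min(5*3^8, 330) = 330

Answer: 5 15 45 135 330 330 330 330 330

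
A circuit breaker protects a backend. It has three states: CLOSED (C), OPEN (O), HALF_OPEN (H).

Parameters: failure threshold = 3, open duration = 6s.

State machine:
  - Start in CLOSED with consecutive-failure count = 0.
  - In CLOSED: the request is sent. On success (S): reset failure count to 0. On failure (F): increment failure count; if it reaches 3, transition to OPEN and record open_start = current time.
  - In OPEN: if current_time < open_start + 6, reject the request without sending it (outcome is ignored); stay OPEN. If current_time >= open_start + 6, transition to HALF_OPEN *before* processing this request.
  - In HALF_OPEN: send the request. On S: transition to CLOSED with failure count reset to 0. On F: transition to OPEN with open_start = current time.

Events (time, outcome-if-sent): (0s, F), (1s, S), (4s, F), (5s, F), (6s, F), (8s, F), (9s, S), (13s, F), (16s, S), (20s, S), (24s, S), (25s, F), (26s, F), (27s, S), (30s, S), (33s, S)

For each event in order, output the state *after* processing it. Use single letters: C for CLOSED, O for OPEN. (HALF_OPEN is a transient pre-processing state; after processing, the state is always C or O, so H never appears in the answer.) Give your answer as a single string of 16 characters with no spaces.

State after each event:
  event#1 t=0s outcome=F: state=CLOSED
  event#2 t=1s outcome=S: state=CLOSED
  event#3 t=4s outcome=F: state=CLOSED
  event#4 t=5s outcome=F: state=CLOSED
  event#5 t=6s outcome=F: state=OPEN
  event#6 t=8s outcome=F: state=OPEN
  event#7 t=9s outcome=S: state=OPEN
  event#8 t=13s outcome=F: state=OPEN
  event#9 t=16s outcome=S: state=OPEN
  event#10 t=20s outcome=S: state=CLOSED
  event#11 t=24s outcome=S: state=CLOSED
  event#12 t=25s outcome=F: state=CLOSED
  event#13 t=26s outcome=F: state=CLOSED
  event#14 t=27s outcome=S: state=CLOSED
  event#15 t=30s outcome=S: state=CLOSED
  event#16 t=33s outcome=S: state=CLOSED

Answer: CCCCOOOOOCCCCCCC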